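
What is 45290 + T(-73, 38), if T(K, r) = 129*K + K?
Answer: 35800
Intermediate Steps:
T(K, r) = 130*K
45290 + T(-73, 38) = 45290 + 130*(-73) = 45290 - 9490 = 35800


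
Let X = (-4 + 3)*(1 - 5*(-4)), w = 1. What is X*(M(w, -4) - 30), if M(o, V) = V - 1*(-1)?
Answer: 693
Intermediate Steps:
X = -21 (X = -(1 + 20) = -1*21 = -21)
M(o, V) = 1 + V (M(o, V) = V + 1 = 1 + V)
X*(M(w, -4) - 30) = -21*((1 - 4) - 30) = -21*(-3 - 30) = -21*(-33) = 693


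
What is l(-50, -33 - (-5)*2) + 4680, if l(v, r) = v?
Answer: 4630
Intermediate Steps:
l(-50, -33 - (-5)*2) + 4680 = -50 + 4680 = 4630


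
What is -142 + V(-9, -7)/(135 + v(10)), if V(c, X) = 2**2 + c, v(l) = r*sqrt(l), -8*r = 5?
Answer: -3312730/23323 - 4*sqrt(10)/23323 ≈ -142.04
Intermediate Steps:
r = -5/8 (r = -1/8*5 = -5/8 ≈ -0.62500)
v(l) = -5*sqrt(l)/8
V(c, X) = 4 + c
-142 + V(-9, -7)/(135 + v(10)) = -142 + (4 - 9)/(135 - 5*sqrt(10)/8) = -142 - 5/(135 - 5*sqrt(10)/8)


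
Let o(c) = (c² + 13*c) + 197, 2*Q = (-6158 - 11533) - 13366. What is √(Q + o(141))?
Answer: √25530/2 ≈ 79.891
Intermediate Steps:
Q = -31057/2 (Q = ((-6158 - 11533) - 13366)/2 = (-17691 - 13366)/2 = (½)*(-31057) = -31057/2 ≈ -15529.)
o(c) = 197 + c² + 13*c
√(Q + o(141)) = √(-31057/2 + (197 + 141² + 13*141)) = √(-31057/2 + (197 + 19881 + 1833)) = √(-31057/2 + 21911) = √(12765/2) = √25530/2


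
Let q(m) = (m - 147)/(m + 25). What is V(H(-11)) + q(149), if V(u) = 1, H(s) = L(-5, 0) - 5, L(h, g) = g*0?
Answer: 88/87 ≈ 1.0115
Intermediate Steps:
L(h, g) = 0
q(m) = (-147 + m)/(25 + m)
H(s) = -5 (H(s) = 0 - 5 = -5)
V(H(-11)) + q(149) = 1 + (-147 + 149)/(25 + 149) = 1 + 2/174 = 1 + (1/174)*2 = 1 + 1/87 = 88/87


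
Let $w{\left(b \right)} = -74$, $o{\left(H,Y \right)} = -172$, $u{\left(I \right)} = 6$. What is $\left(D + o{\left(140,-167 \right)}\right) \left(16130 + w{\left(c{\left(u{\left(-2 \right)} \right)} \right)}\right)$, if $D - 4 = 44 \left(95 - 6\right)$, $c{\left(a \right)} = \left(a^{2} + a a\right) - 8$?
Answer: $60177888$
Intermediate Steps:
$c{\left(a \right)} = -8 + 2 a^{2}$ ($c{\left(a \right)} = \left(a^{2} + a^{2}\right) - 8 = 2 a^{2} - 8 = -8 + 2 a^{2}$)
$D = 3920$ ($D = 4 + 44 \left(95 - 6\right) = 4 + 44 \cdot 89 = 4 + 3916 = 3920$)
$\left(D + o{\left(140,-167 \right)}\right) \left(16130 + w{\left(c{\left(u{\left(-2 \right)} \right)} \right)}\right) = \left(3920 - 172\right) \left(16130 - 74\right) = 3748 \cdot 16056 = 60177888$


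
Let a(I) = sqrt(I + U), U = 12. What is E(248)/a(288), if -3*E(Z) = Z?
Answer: -124*sqrt(3)/45 ≈ -4.7728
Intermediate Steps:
E(Z) = -Z/3
a(I) = sqrt(12 + I) (a(I) = sqrt(I + 12) = sqrt(12 + I))
E(248)/a(288) = (-1/3*248)/(sqrt(12 + 288)) = -248*sqrt(3)/30/3 = -124*sqrt(3)/45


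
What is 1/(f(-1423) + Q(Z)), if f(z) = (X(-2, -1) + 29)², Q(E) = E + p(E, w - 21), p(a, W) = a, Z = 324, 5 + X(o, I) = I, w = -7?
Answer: 1/1177 ≈ 0.00084962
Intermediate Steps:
X(o, I) = -5 + I
Q(E) = 2*E (Q(E) = E + E = 2*E)
f(z) = 529 (f(z) = ((-5 - 1) + 29)² = (-6 + 29)² = 23² = 529)
1/(f(-1423) + Q(Z)) = 1/(529 + 2*324) = 1/(529 + 648) = 1/1177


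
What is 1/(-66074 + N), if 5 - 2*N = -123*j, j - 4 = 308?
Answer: -2/93767 ≈ -2.1329e-5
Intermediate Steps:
j = 312 (j = 4 + 308 = 312)
N = 38381/2 (N = 5/2 - (-123)*312/2 = 5/2 - 1/2*(-38376) = 5/2 + 19188 = 38381/2 ≈ 19191.)
1/(-66074 + N) = 1/(-66074 + 38381/2) = 1/(-93767/2) = -2/93767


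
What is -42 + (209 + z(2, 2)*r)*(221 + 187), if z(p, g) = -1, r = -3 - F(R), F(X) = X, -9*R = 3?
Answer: 86318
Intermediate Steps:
R = -1/3 (R = -1/9*3 = -1/3 ≈ -0.33333)
r = -8/3 (r = -3 - 1*(-1/3) = -3 + 1/3 = -8/3 ≈ -2.6667)
-42 + (209 + z(2, 2)*r)*(221 + 187) = -42 + (209 - 1*(-8/3))*(221 + 187) = -42 + (209 + 8/3)*408 = -42 + (635/3)*408 = -42 + 86360 = 86318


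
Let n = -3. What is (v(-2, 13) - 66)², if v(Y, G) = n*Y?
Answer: 3600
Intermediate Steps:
v(Y, G) = -3*Y
(v(-2, 13) - 66)² = (-3*(-2) - 66)² = (6 - 66)² = (-60)² = 3600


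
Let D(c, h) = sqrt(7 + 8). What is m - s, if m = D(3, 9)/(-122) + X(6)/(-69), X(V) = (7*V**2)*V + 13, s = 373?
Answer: -27262/69 - sqrt(15)/122 ≈ -395.13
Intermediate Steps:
D(c, h) = sqrt(15)
X(V) = 13 + 7*V**3 (X(V) = 7*V**3 + 13 = 13 + 7*V**3)
m = -1525/69 - sqrt(15)/122 (m = sqrt(15)/(-122) + (13 + 7*6**3)/(-69) = sqrt(15)*(-1/122) + (13 + 7*216)*(-1/69) = -sqrt(15)/122 + (13 + 1512)*(-1/69) = -sqrt(15)/122 + 1525*(-1/69) = -sqrt(15)/122 - 1525/69 = -1525/69 - sqrt(15)/122 ≈ -22.133)
m - s = (-1525/69 - sqrt(15)/122) - 1*373 = (-1525/69 - sqrt(15)/122) - 373 = -27262/69 - sqrt(15)/122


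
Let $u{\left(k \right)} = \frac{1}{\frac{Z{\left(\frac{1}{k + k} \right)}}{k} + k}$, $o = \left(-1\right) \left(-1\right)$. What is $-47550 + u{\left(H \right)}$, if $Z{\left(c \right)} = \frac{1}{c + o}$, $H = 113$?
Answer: $- \frac{1219799923}{25653} \approx -47550.0$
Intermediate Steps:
$o = 1$
$Z{\left(c \right)} = \frac{1}{1 + c}$ ($Z{\left(c \right)} = \frac{1}{c + 1} = \frac{1}{1 + c}$)
$u{\left(k \right)} = \frac{1}{k + \frac{1}{k \left(1 + \frac{1}{2 k}\right)}}$ ($u{\left(k \right)} = \frac{1}{\frac{1}{\left(1 + \frac{1}{k + k}\right) k} + k} = \frac{1}{\frac{1}{\left(1 + \frac{1}{2 k}\right) k} + k} = \frac{1}{\frac{1}{k \left(1 + \frac{1}{2 k}\right)} + k} = \frac{1}{k + \frac{1}{k \left(1 + \frac{1}{2 k}\right)}}$)
$-47550 + u{\left(H \right)} = -47550 + \frac{1 + 2 \cdot 113}{2 + 113 \left(1 + 2 \cdot 113\right)} = -47550 + \frac{1 + 226}{2 + 113 \left(1 + 226\right)} = -47550 + \frac{1}{2 + 113 \cdot 227} \cdot 227 = -47550 + \frac{1}{2 + 25651} \cdot 227 = -47550 + \frac{1}{25653} \cdot 227 = -47550 + \frac{227}{25653} = - \frac{1219799923}{25653}$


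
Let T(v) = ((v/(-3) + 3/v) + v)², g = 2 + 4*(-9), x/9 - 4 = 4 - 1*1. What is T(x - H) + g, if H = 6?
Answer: 510455/361 ≈ 1414.0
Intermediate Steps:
x = 63 (x = 36 + 9*(4 - 1*1) = 36 + 9*(4 - 1) = 36 + 9*3 = 36 + 27 = 63)
g = -34 (g = 2 - 36 = -34)
T(v) = (3/v + 2*v/3)² (T(v) = ((v*(-⅓) + 3/v) + v)² = ((-v/3 + 3/v) + v)² = ((3/v - v/3) + v)² = (3/v + 2*v/3)²)
T(x - H) + g = (9 + 2*(63 - 1*6)²)²/(9*(63 - 1*6)²) - 34 = (9 + 2*(63 - 6)²)²/(9*(63 - 6)²) - 34 = (⅑)*(9 + 2*57²)²/57² - 34 = (⅑)*(1/3249)*(9 + 2*3249)² - 34 = (⅑)*(1/3249)*(9 + 6498)² - 34 = (⅑)*(1/3249)*6507² - 34 = (⅑)*(1/3249)*42341049 - 34 = 522729/361 - 34 = 510455/361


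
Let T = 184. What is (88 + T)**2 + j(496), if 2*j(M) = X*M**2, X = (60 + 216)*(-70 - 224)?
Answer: -9981287168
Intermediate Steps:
X = -81144 (X = 276*(-294) = -81144)
j(M) = -40572*M**2 (j(M) = (-81144*M**2)/2 = -40572*M**2)
(88 + T)**2 + j(496) = (88 + 184)**2 - 40572*496**2 = 272**2 - 40572*246016 = 73984 - 9981361152 = -9981287168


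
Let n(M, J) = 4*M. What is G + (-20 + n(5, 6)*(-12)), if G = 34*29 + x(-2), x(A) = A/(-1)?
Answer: 728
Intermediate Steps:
x(A) = -A (x(A) = A*(-1) = -A)
G = 988 (G = 34*29 - 1*(-2) = 986 + 2 = 988)
G + (-20 + n(5, 6)*(-12)) = 988 + (-20 + (4*5)*(-12)) = 988 + (-20 + 20*(-12)) = 988 + (-20 - 240) = 988 - 260 = 728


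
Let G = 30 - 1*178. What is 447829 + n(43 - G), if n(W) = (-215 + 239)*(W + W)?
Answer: 456997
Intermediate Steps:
G = -148 (G = 30 - 178 = -148)
n(W) = 48*W (n(W) = 24*(2*W) = 48*W)
447829 + n(43 - G) = 447829 + 48*(43 - 1*(-148)) = 447829 + 48*(43 + 148) = 447829 + 48*191 = 447829 + 9168 = 456997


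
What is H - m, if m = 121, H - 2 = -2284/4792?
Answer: -143133/1198 ≈ -119.48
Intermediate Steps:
H = 1825/1198 (H = 2 - 2284/4792 = 2 - 2284*1/4792 = 2 - 571/1198 = 1825/1198 ≈ 1.5234)
H - m = 1825/1198 - 1*121 = 1825/1198 - 121 = -143133/1198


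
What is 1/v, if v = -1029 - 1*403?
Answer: -1/1432 ≈ -0.00069832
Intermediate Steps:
v = -1432 (v = -1029 - 403 = -1432)
1/v = 1/(-1432) = -1/1432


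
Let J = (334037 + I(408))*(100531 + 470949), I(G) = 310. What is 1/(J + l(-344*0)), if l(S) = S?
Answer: 1/191072623560 ≈ 5.2336e-12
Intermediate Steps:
J = 191072623560 (J = (334037 + 310)*(100531 + 470949) = 334347*571480 = 191072623560)
1/(J + l(-344*0)) = 1/(191072623560 - 344*0) = 1/(191072623560 + 0) = 1/191072623560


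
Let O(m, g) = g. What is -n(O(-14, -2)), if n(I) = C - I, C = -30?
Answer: 28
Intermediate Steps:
n(I) = -30 - I
-n(O(-14, -2)) = -(-30 - 1*(-2)) = -(-30 + 2) = -1*(-28) = 28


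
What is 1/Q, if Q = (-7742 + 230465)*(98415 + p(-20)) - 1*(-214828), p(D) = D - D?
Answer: 1/21919498873 ≈ 4.5622e-11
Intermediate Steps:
p(D) = 0
Q = 21919498873 (Q = (-7742 + 230465)*(98415 + 0) - 1*(-214828) = 222723*98415 + 214828 = 21919284045 + 214828 = 21919498873)
1/Q = 1/21919498873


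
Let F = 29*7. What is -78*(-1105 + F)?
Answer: 70356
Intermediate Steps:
F = 203
-78*(-1105 + F) = -78*(-1105 + 203) = -78*(-902) = 70356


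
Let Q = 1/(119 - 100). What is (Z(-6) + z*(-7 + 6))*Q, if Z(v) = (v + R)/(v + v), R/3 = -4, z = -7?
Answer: 17/38 ≈ 0.44737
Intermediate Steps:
R = -12 (R = 3*(-4) = -12)
Z(v) = (-12 + v)/(2*v) (Z(v) = (v - 12)/(v + v) = (-12 + v)/((2*v)) = (-12 + v)*(1/(2*v)) = (-12 + v)/(2*v))
Q = 1/19 ≈ 0.052632
(Z(-6) + z*(-7 + 6))*Q = ((1/2)*(-12 - 6)/(-6) - 7*(-7 + 6))*(1/19) = ((1/2)*(-1/6)*(-18) - 7*(-1))*(1/19) = (3/2 + 7)*(1/19) = (17/2)*(1/19) = 17/38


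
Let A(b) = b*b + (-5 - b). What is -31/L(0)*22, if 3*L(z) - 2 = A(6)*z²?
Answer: -1023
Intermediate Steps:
A(b) = -5 + b² - b (A(b) = b² + (-5 - b) = -5 + b² - b)
L(z) = ⅔ + 25*z²/3 (L(z) = ⅔ + ((-5 + 6² - 1*6)*z²)/3 = ⅔ + ((-5 + 36 - 6)*z²)/3 = ⅔ + (25*z²)/3 = ⅔ + 25*z²/3)
-31/L(0)*22 = -31/(⅔ + (25/3)*0²)*22 = -31/(⅔ + (25/3)*0)*22 = -31/(⅔ + 0)*22 = -31/⅔*22 = -31*3/2*22 = -93/2*22 = -1023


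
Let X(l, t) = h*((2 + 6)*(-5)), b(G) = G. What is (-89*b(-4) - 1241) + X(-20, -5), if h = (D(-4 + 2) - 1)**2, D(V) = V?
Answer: -1245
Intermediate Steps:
h = 9 (h = ((-4 + 2) - 1)**2 = (-2 - 1)**2 = (-3)**2 = 9)
X(l, t) = -360 (X(l, t) = 9*((2 + 6)*(-5)) = 9*(8*(-5)) = 9*(-40) = -360)
(-89*b(-4) - 1241) + X(-20, -5) = (-89*(-4) - 1241) - 360 = (356 - 1241) - 360 = -885 - 360 = -1245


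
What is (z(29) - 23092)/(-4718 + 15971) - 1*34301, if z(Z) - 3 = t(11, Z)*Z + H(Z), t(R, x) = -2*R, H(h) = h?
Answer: -386012851/11253 ≈ -34303.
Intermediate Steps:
z(Z) = 3 - 21*Z (z(Z) = 3 + ((-2*11)*Z + Z) = 3 + (-22*Z + Z) = 3 - 21*Z)
(z(29) - 23092)/(-4718 + 15971) - 1*34301 = ((3 - 21*29) - 23092)/(-4718 + 15971) - 1*34301 = ((3 - 609) - 23092)/11253 - 34301 = (-606 - 23092)*(1/11253) - 34301 = -23698*1/11253 - 34301 = -23698/11253 - 34301 = -386012851/11253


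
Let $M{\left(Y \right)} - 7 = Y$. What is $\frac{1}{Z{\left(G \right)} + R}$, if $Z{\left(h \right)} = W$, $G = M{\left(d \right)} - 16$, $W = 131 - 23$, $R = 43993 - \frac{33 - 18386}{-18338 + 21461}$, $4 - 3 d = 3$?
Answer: $\frac{3123}{137745776} \approx 2.2672 \cdot 10^{-5}$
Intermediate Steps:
$d = \frac{1}{3}$ ($d = \frac{4}{3} - 1 = \frac{1}{3} \approx 0.33333$)
$M{\left(Y \right)} = 7 + Y$
$R = \frac{137408492}{3123}$ ($R = 43993 - - \frac{18353}{3123} = 43993 + \frac{18353}{3123} = \frac{137408492}{3123} \approx 43999.0$)
$W = 108$ ($W = 131 - 23 = 108$)
$G = - \frac{26}{3}$ ($G = \left(7 + \frac{1}{3}\right) - 16 = \frac{22}{3} - 16 = - \frac{26}{3} \approx -8.6667$)
$Z{\left(h \right)} = 108$
$\frac{1}{Z{\left(G \right)} + R} = \frac{1}{108 + \frac{137408492}{3123}} = \frac{1}{\frac{137745776}{3123}} = \frac{3123}{137745776}$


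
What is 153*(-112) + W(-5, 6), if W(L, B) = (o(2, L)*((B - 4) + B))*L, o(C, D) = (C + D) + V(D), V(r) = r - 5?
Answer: -16616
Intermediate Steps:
V(r) = -5 + r
o(C, D) = -5 + C + 2*D (o(C, D) = (C + D) + (-5 + D) = -5 + C + 2*D)
W(L, B) = L*(-4 + 2*B)*(-3 + 2*L) (W(L, B) = ((-5 + 2 + 2*L)*((B - 4) + B))*L = ((-3 + 2*L)*((-4 + B) + B))*L = ((-3 + 2*L)*(-4 + 2*B))*L = ((-4 + 2*B)*(-3 + 2*L))*L = L*(-4 + 2*B)*(-3 + 2*L))
153*(-112) + W(-5, 6) = 153*(-112) + 2*(-5)*(-3 + 2*(-5))*(-2 + 6) = -17136 + 2*(-5)*(-3 - 10)*4 = -17136 + 2*(-5)*(-13)*4 = -17136 + 520 = -16616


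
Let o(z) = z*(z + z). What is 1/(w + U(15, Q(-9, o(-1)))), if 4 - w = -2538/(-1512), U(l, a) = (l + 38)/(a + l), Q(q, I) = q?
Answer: 84/937 ≈ 0.089648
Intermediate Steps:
o(z) = 2*z**2 (o(z) = z*(2*z) = 2*z**2)
U(l, a) = (38 + l)/(a + l)
w = 65/28 (w = 4 - (-2538)/(-1512) = 4 - (-2538)*(-1)/1512 = 4 - 1*47/28 = 4 - 47/28 = 65/28 ≈ 2.3214)
1/(w + U(15, Q(-9, o(-1)))) = 1/(65/28 + (38 + 15)/(-9 + 15)) = 1/(65/28 + 53/6) = 1/(937/84) = 84/937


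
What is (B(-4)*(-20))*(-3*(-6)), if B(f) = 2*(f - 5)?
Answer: 6480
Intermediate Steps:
B(f) = -10 + 2*f (B(f) = 2*(-5 + f) = -10 + 2*f)
(B(-4)*(-20))*(-3*(-6)) = ((-10 + 2*(-4))*(-20))*(-3*(-6)) = ((-10 - 8)*(-20))*18 = -18*(-20)*18 = 360*18 = 6480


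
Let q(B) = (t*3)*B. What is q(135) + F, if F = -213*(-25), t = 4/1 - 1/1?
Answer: 6540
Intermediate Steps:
t = 3 (t = 4*1 - 1*1 = 4 - 1 = 3)
q(B) = 9*B (q(B) = (3*3)*B = 9*B)
F = 5325
q(135) + F = 9*135 + 5325 = 1215 + 5325 = 6540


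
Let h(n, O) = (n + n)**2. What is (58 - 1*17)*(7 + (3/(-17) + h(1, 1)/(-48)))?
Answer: 56375/204 ≈ 276.35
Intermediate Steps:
h(n, O) = 4*n**2 (h(n, O) = (2*n)**2 = 4*n**2)
(58 - 1*17)*(7 + (3/(-17) + h(1, 1)/(-48))) = (58 - 1*17)*(7 + (3/(-17) + (4*1**2)/(-48))) = (58 - 17)*(7 + (3*(-1/17) + (4*1)*(-1/48))) = 41*(7 + (-3/17 + 4*(-1/48))) = 41*(7 + (-3/17 - 1/12)) = 41*(7 - 53/204) = 41*(1375/204) = 56375/204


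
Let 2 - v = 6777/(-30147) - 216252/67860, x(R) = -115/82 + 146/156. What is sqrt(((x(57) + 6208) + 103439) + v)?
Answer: sqrt(3522153339347883546345)/179223915 ≈ 331.14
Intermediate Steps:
x(R) = -746/1599 (x(R) = -115*1/82 + 146*(1/156) = -115/82 + 73/78 = -746/1599)
v = 606552/112085 (v = 2 - (6777/(-30147) - 216252/67860) = 2 - (6777*(-1/30147) - 216252*1/67860) = 2 - (-2259/10049 - 6007/1885) = 2 - 1*(-382382/112085) = 2 + 382382/112085 = 606552/112085 ≈ 5.4115)
sqrt(((x(57) + 6208) + 103439) + v) = sqrt(((-746/1599 + 6208) + 103439) + 606552/112085) = sqrt((9925846/1599 + 103439) + 606552/112085) = sqrt(175324807/1599 + 606552/112085) = sqrt(19652250869243/179223915) = sqrt(3522153339347883546345)/179223915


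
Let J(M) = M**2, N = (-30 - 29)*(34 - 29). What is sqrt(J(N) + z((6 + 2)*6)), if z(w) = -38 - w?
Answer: sqrt(86939) ≈ 294.85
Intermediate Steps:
N = -295 (N = -59*5 = -295)
sqrt(J(N) + z((6 + 2)*6)) = sqrt((-295)**2 + (-38 - (6 + 2)*6)) = sqrt(87025 + (-38 - 8*6)) = sqrt(87025 + (-38 - 1*48)) = sqrt(87025 + (-38 - 48)) = sqrt(87025 - 86) = sqrt(86939)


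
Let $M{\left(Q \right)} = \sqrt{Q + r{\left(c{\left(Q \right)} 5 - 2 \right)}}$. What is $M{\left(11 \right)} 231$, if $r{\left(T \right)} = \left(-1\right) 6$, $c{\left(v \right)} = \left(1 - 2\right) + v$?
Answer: $231 \sqrt{5} \approx 516.53$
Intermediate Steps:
$c{\left(v \right)} = -1 + v$
$r{\left(T \right)} = -6$
$M{\left(Q \right)} = \sqrt{-6 + Q}$ ($M{\left(Q \right)} = \sqrt{Q - 6} = \sqrt{-6 + Q}$)
$M{\left(11 \right)} 231 = \sqrt{-6 + 11} \cdot 231 = \sqrt{5} \cdot 231 = 231 \sqrt{5}$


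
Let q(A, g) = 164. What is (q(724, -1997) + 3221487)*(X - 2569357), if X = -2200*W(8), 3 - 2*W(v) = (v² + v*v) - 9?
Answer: -7866488880807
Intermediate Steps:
W(v) = 6 - v² (W(v) = 3/2 - ((v² + v*v) - 9)/2 = 3/2 - ((v² + v²) - 9)/2 = 3/2 - (2*v² - 9)/2 = 3/2 - (-9 + 2*v²)/2 = 3/2 + (9/2 - v²) = 6 - v²)
X = 127600 (X = -2200*(6 - 1*8²) = -2200*(6 - 1*64) = -2200*(6 - 64) = -2200*(-58) = 127600)
(q(724, -1997) + 3221487)*(X - 2569357) = (164 + 3221487)*(127600 - 2569357) = 3221651*(-2441757) = -7866488880807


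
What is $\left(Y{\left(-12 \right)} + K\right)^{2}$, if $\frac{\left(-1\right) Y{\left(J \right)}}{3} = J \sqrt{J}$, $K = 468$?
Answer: $203472 + 67392 i \sqrt{3} \approx 2.0347 \cdot 10^{5} + 1.1673 \cdot 10^{5} i$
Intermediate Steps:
$Y{\left(J \right)} = - 3 J^{\frac{3}{2}}$ ($Y{\left(J \right)} = - 3 J \sqrt{J} = - 3 J^{\frac{3}{2}}$)
$\left(Y{\left(-12 \right)} + K\right)^{2} = \left(- 3 \left(-12\right)^{\frac{3}{2}} + 468\right)^{2} = \left(- 3 \left(- 24 i \sqrt{3}\right) + 468\right)^{2} = \left(72 i \sqrt{3} + 468\right)^{2} = \left(468 + 72 i \sqrt{3}\right)^{2}$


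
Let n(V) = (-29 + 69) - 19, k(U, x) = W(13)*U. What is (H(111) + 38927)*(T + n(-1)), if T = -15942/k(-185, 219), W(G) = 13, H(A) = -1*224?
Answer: 2571698241/2405 ≈ 1.0693e+6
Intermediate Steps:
H(A) = -224
k(U, x) = 13*U
n(V) = 21 (n(V) = 40 - 19 = 21)
T = 15942/2405 (T = -15942/(13*(-185)) = -15942/(-2405) = -15942*(-1/2405) = 15942/2405 ≈ 6.6287)
(H(111) + 38927)*(T + n(-1)) = (-224 + 38927)*(15942/2405 + 21) = 38703*(66447/2405) = 2571698241/2405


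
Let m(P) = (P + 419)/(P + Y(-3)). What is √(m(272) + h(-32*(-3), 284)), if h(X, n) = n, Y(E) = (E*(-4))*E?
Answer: √3995185/118 ≈ 16.939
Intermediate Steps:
Y(E) = -4*E² (Y(E) = (-4*E)*E = -4*E²)
m(P) = (419 + P)/(-36 + P) (m(P) = (P + 419)/(P - 4*(-3)²) = (419 + P)/(P - 4*9) = (419 + P)/(P - 36) = (419 + P)/(-36 + P))
√(m(272) + h(-32*(-3), 284)) = √((419 + 272)/(-36 + 272) + 284) = √(691/236 + 284) = √(67715/236) = √3995185/118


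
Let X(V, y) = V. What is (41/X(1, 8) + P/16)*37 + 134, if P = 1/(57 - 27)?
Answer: 792517/480 ≈ 1651.1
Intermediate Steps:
P = 1/30 ≈ 0.033333
(41/X(1, 8) + P/16)*37 + 134 = (41/1 + (1/30)/16)*37 + 134 = (41*1 + (1/30)*(1/16))*37 + 134 = (41 + 1/480)*37 + 134 = (19681/480)*37 + 134 = 728197/480 + 134 = 792517/480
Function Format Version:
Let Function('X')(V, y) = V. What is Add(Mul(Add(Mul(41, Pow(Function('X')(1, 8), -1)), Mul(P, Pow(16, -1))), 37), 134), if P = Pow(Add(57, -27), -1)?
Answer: Rational(792517, 480) ≈ 1651.1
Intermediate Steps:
P = Rational(1, 30) (P = Pow(30, -1) = Rational(1, 30) ≈ 0.033333)
Add(Mul(Add(Mul(41, Pow(Function('X')(1, 8), -1)), Mul(P, Pow(16, -1))), 37), 134) = Add(Mul(Add(Mul(41, Pow(1, -1)), Mul(Rational(1, 30), Pow(16, -1))), 37), 134) = Add(Mul(Add(Mul(41, 1), Mul(Rational(1, 30), Rational(1, 16))), 37), 134) = Add(Mul(Add(41, Rational(1, 480)), 37), 134) = Add(Mul(Rational(19681, 480), 37), 134) = Add(Rational(728197, 480), 134) = Rational(792517, 480)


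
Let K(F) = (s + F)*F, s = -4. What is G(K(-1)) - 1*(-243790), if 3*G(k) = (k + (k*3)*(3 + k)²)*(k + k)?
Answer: 741020/3 ≈ 2.4701e+5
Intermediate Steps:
K(F) = F*(-4 + F) (K(F) = (-4 + F)*F = F*(-4 + F))
G(k) = 2*k*(k + 3*k*(3 + k)²)/3 (G(k) = ((k + (k*3)*(3 + k)²)*(k + k))/3 = ((k + (3*k)*(3 + k)²)*(2*k))/3 = ((k + 3*k*(3 + k)²)*(2*k))/3 = (2*k*(k + 3*k*(3 + k)²))/3 = 2*k*(k + 3*k*(3 + k)²)/3)
G(K(-1)) - 1*(-243790) = (-(-4 - 1))²*(⅔ + 2*(3 - (-4 - 1))²) - 1*(-243790) = (-1*(-5))²*(⅔ + 2*(3 - 1*(-5))²) + 243790 = 5²*(⅔ + 2*(3 + 5)²) + 243790 = 25*(⅔ + 2*8²) + 243790 = 25*(⅔ + 2*64) + 243790 = 25*(⅔ + 128) + 243790 = 25*(386/3) + 243790 = 9650/3 + 243790 = 741020/3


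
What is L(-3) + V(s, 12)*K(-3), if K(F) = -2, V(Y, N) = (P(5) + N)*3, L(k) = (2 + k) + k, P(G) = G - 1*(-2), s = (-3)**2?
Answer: -118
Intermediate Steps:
s = 9
P(G) = 2 + G (P(G) = G + 2 = 2 + G)
L(k) = 2 + 2*k
V(Y, N) = 21 + 3*N (V(Y, N) = ((2 + 5) + N)*3 = (7 + N)*3 = 21 + 3*N)
L(-3) + V(s, 12)*K(-3) = (2 + 2*(-3)) + (21 + 3*12)*(-2) = (2 - 6) + (21 + 36)*(-2) = -4 + 57*(-2) = -4 - 114 = -118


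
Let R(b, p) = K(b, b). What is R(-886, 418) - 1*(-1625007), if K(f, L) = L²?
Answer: 2410003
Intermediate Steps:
R(b, p) = b²
R(-886, 418) - 1*(-1625007) = (-886)² - 1*(-1625007) = 784996 + 1625007 = 2410003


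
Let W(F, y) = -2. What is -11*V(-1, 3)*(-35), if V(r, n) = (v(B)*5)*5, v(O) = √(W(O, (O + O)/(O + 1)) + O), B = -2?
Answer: 19250*I ≈ 19250.0*I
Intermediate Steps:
v(O) = √(-2 + O)
V(r, n) = 50*I (V(r, n) = (√(-2 - 2)*5)*5 = (√(-4)*5)*5 = ((2*I)*5)*5 = (10*I)*5 = 50*I)
-11*V(-1, 3)*(-35) = -550*I*(-35) = 19250*I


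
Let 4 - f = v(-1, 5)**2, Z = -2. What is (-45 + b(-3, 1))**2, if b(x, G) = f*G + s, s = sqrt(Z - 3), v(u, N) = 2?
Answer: (45 - I*sqrt(5))**2 ≈ 2020.0 - 201.25*I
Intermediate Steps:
s = I*sqrt(5) (s = sqrt(-2 - 3) = sqrt(-5) = I*sqrt(5) ≈ 2.2361*I)
f = 0 (f = 4 - 1*2**2 = 4 - 1*4 = 4 - 4 = 0)
b(x, G) = I*sqrt(5) (b(x, G) = 0*G + I*sqrt(5) = 0 + I*sqrt(5) = I*sqrt(5))
(-45 + b(-3, 1))**2 = (-45 + I*sqrt(5))**2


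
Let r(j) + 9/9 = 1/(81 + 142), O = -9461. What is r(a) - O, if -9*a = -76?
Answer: 2109581/223 ≈ 9460.0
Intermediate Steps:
a = 76/9 (a = -1/9*(-76) = 76/9 ≈ 8.4444)
r(j) = -222/223 (r(j) = -1 + 1/(81 + 142) = -1 + 1/223 = -222/223)
r(a) - O = -222/223 - 1*(-9461) = -222/223 + 9461 = 2109581/223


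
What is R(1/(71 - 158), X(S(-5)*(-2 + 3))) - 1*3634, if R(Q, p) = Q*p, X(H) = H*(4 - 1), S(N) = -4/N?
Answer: -526934/145 ≈ -3634.0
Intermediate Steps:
X(H) = 3*H (X(H) = H*3 = 3*H)
R(1/(71 - 158), X(S(-5)*(-2 + 3))) - 1*3634 = (3*((-4/(-5))*(-2 + 3)))/(71 - 158) - 1*3634 = (3*(-4*(-⅕)*1))/(-87) - 3634 = -(⅘)*1/29 - 3634 = -4/(29*5) - 3634 = -1/87*12/5 - 3634 = -4/145 - 3634 = -526934/145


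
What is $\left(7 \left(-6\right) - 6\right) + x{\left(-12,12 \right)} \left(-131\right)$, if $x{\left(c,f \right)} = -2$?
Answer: $214$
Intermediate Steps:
$\left(7 \left(-6\right) - 6\right) + x{\left(-12,12 \right)} \left(-131\right) = \left(7 \left(-6\right) - 6\right) - -262 = \left(-42 - 6\right) + 262 = -48 + 262 = 214$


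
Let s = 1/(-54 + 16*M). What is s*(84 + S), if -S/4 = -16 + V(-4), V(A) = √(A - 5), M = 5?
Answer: 74/13 - 6*I/13 ≈ 5.6923 - 0.46154*I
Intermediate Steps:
V(A) = √(-5 + A)
S = 64 - 12*I (S = -4*(-16 + √(-5 - 4)) = -4*(-16 + √(-9)) = -4*(-16 + 3*I) = 64 - 12*I ≈ 64.0 - 12.0*I)
s = 1/26 (s = 1/(-54 + 16*5) = 1/(-54 + 80) = 1/26 ≈ 0.038462)
s*(84 + S) = (84 + (64 - 12*I))/26 = (148 - 12*I)/26 = 74/13 - 6*I/13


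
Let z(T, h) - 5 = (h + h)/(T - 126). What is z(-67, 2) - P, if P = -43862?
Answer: 8466327/193 ≈ 43867.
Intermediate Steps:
z(T, h) = 5 + 2*h/(-126 + T) (z(T, h) = 5 + (h + h)/(T - 126) = 5 + (2*h)/(-126 + T) = 5 + 2*h/(-126 + T))
z(-67, 2) - P = (-630 + 2*2 + 5*(-67))/(-126 - 67) - 1*(-43862) = (-630 + 4 - 335)/(-193) + 43862 = -1/193*(-961) + 43862 = 961/193 + 43862 = 8466327/193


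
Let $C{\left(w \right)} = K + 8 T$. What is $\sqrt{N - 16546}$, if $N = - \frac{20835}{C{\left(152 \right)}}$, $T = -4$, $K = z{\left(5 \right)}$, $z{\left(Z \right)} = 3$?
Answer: $\frac{i \sqrt{13310971}}{29} \approx 125.81 i$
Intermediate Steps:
$K = 3$
$C{\left(w \right)} = -29$ ($C{\left(w \right)} = 3 + 8 \left(-4\right) = 3 - 32 = -29$)
$N = \frac{20835}{29}$ ($N = - \frac{20835}{-29} = \left(-20835\right) \left(- \frac{1}{29}\right) = \frac{20835}{29} \approx 718.45$)
$\sqrt{N - 16546} = \sqrt{\frac{20835}{29} - 16546} = \sqrt{- \frac{458999}{29}} = \frac{i \sqrt{13310971}}{29}$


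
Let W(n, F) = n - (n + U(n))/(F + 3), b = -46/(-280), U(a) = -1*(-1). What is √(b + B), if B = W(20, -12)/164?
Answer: √22274070/8610 ≈ 0.54815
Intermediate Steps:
U(a) = 1
b = 23/140 (b = -46*(-1/280) = 23/140 ≈ 0.16429)
W(n, F) = n - (1 + n)/(3 + F) (W(n, F) = n - (n + 1)/(F + 3) = n - (1 + n)/(3 + F))
B = 67/492 (B = ((-1 + 2*20 - 12*20)/(3 - 12))/164 = ((-1 + 40 - 240)/(-9))*(1/164) = -⅑*(-201)*(1/164) = (67/3)*(1/164) = 67/492 ≈ 0.13618)
√(b + B) = √(23/140 + 67/492) = √(2587/8610) = √22274070/8610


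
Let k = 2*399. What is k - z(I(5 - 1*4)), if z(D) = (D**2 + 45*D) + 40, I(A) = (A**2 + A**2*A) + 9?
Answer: 142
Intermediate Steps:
I(A) = 9 + A**2 + A**3 (I(A) = (A**2 + A**3) + 9 = 9 + A**2 + A**3)
z(D) = 40 + D**2 + 45*D
k = 798
k - z(I(5 - 1*4)) = 798 - (40 + (9 + (5 - 1*4)**2 + (5 - 1*4)**3)**2 + 45*(9 + (5 - 1*4)**2 + (5 - 1*4)**3)) = 798 - (40 + (9 + (5 - 4)**2 + (5 - 4)**3)**2 + 45*(9 + (5 - 4)**2 + (5 - 4)**3)) = 798 - (40 + (9 + 1**2 + 1**3)**2 + 45*(9 + 1**2 + 1**3)) = 798 - (40 + (9 + 1 + 1)**2 + 45*(9 + 1 + 1)) = 798 - (40 + 11**2 + 45*11) = 798 - (40 + 121 + 495) = 798 - 1*656 = 798 - 656 = 142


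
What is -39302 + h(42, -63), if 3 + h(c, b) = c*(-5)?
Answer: -39515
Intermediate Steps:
h(c, b) = -3 - 5*c (h(c, b) = -3 + c*(-5) = -3 - 5*c)
-39302 + h(42, -63) = -39302 + (-3 - 5*42) = -39302 + (-3 - 210) = -39302 - 213 = -39515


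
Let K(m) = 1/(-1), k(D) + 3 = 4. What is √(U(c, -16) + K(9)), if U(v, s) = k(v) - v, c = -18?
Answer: 3*√2 ≈ 4.2426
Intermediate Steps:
k(D) = 1 (k(D) = -3 + 4 = 1)
K(m) = -1
U(v, s) = 1 - v
√(U(c, -16) + K(9)) = √((1 - 1*(-18)) - 1) = √((1 + 18) - 1) = √(19 - 1) = √18 = 3*√2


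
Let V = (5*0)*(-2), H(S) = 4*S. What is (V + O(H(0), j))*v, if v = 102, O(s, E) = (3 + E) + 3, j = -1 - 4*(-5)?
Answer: 2550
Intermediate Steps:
j = 19 (j = -1 + 20 = 19)
O(s, E) = 6 + E
V = 0 (V = 0*(-2) = 0)
(V + O(H(0), j))*v = (0 + (6 + 19))*102 = (0 + 25)*102 = 25*102 = 2550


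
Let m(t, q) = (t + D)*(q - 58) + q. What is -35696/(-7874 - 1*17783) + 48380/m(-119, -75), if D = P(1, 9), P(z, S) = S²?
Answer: 1419016044/127746203 ≈ 11.108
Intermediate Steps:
D = 81 (D = 9² = 81)
m(t, q) = q + (-58 + q)*(81 + t) (m(t, q) = (t + 81)*(q - 58) + q = (81 + t)*(-58 + q) + q = (-58 + q)*(81 + t) + q = q + (-58 + q)*(81 + t))
-35696/(-7874 - 1*17783) + 48380/m(-119, -75) = -35696/(-7874 - 1*17783) + 48380/(-4698 - 58*(-119) + 82*(-75) - 75*(-119)) = -35696/(-7874 - 17783) + 48380/(-4698 + 6902 - 6150 + 8925) = -35696/(-25657) + 48380/4979 = -35696*(-1/25657) + 48380*(1/4979) = 35696/25657 + 48380/4979 = 1419016044/127746203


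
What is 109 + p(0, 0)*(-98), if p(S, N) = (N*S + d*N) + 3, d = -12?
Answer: -185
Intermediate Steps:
p(S, N) = 3 - 12*N + N*S (p(S, N) = (N*S - 12*N) + 3 = (-12*N + N*S) + 3 = 3 - 12*N + N*S)
109 + p(0, 0)*(-98) = 109 + (3 - 12*0 + 0*0)*(-98) = 109 + (3 + 0 + 0)*(-98) = 109 + 3*(-98) = 109 - 294 = -185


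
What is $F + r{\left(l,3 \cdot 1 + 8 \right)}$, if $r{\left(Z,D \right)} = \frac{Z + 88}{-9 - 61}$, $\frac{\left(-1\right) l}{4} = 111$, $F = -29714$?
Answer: $- \frac{1039812}{35} \approx -29709.0$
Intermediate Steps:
$l = -444$ ($l = \left(-4\right) 111 = -444$)
$r{\left(Z,D \right)} = - \frac{44}{35} - \frac{Z}{70}$ ($r{\left(Z,D \right)} = \frac{88 + Z}{-70} = \left(88 + Z\right) \left(- \frac{1}{70}\right) = - \frac{44}{35} - \frac{Z}{70}$)
$F + r{\left(l,3 \cdot 1 + 8 \right)} = -29714 - - \frac{178}{35} = -29714 + \left(- \frac{44}{35} + \frac{222}{35}\right) = -29714 + \frac{178}{35} = - \frac{1039812}{35}$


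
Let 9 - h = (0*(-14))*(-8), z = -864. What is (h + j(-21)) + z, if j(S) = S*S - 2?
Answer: -416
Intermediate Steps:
j(S) = -2 + S² (j(S) = S² - 2 = -2 + S²)
h = 9 (h = 9 - 0*(-14)*(-8) = 9 - 0*(-8) = 9 - 1*0 = 9 + 0 = 9)
(h + j(-21)) + z = (9 + (-2 + (-21)²)) - 864 = (9 + (-2 + 441)) - 864 = (9 + 439) - 864 = 448 - 864 = -416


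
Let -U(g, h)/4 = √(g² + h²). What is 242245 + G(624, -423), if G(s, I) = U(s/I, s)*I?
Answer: 242245 + 2496*√178930 ≈ 1.2981e+6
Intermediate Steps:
U(g, h) = -4*√(g² + h²)
G(s, I) = -4*I*√(s² + s²/I²) (G(s, I) = (-4*√((s/I)² + s²))*I = (-4*√(s²/I² + s²))*I = (-4*√(s² + s²/I²))*I = -4*I*√(s² + s²/I²))
242245 + G(624, -423) = 242245 - 4*(-423)*√(624²*(1 + (-423)⁻²)) = 242245 - 4*(-423)*√(389376*(1 + 1/178929)) = 242245 - 4*(-423)*√(389376*(178930/178929)) = 242245 - 4*(-423)*√(7741227520/19881) = 242245 - 4*(-423)*208*√178930/141 = 242245 + 2496*√178930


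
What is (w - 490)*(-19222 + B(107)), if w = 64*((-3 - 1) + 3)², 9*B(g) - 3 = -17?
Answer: 24567704/3 ≈ 8.1892e+6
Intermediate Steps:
B(g) = -14/9 (B(g) = ⅓ + (⅑)*(-17) = ⅓ - 17/9 = -14/9)
w = 64 (w = 64*(-4 + 3)² = 64*(-1)² = 64*1 = 64)
(w - 490)*(-19222 + B(107)) = (64 - 490)*(-19222 - 14/9) = -426*(-173012/9) = 24567704/3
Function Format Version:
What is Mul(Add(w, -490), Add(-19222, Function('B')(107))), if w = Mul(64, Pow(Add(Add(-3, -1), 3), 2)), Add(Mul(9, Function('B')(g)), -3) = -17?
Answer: Rational(24567704, 3) ≈ 8.1892e+6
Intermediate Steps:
Function('B')(g) = Rational(-14, 9) (Function('B')(g) = Add(Rational(1, 3), Mul(Rational(1, 9), -17)) = Add(Rational(1, 3), Rational(-17, 9)) = Rational(-14, 9))
w = 64 (w = Mul(64, Pow(Add(-4, 3), 2)) = Mul(64, Pow(-1, 2)) = Mul(64, 1) = 64)
Mul(Add(w, -490), Add(-19222, Function('B')(107))) = Mul(Add(64, -490), Add(-19222, Rational(-14, 9))) = Mul(-426, Rational(-173012, 9)) = Rational(24567704, 3)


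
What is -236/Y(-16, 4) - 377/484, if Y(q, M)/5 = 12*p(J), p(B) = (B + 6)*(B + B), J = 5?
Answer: -29573/36300 ≈ -0.81468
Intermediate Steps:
p(B) = 2*B*(6 + B) (p(B) = (6 + B)*(2*B) = 2*B*(6 + B))
Y(q, M) = 6600 (Y(q, M) = 5*(12*(2*5*(6 + 5))) = 5*(12*(2*5*11)) = 5*(12*110) = 5*1320 = 6600)
-236/Y(-16, 4) - 377/484 = -236/6600 - 377/484 = -236*1/6600 - 377*1/484 = -59/1650 - 377/484 = -29573/36300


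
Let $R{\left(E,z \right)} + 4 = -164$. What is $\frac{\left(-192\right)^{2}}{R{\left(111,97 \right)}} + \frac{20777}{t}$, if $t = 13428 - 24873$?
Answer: $- \frac{2532137}{11445} \approx -221.24$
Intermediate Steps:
$t = -11445$
$R{\left(E,z \right)} = -168$ ($R{\left(E,z \right)} = -4 - 164 = -168$)
$\frac{\left(-192\right)^{2}}{R{\left(111,97 \right)}} + \frac{20777}{t} = \frac{\left(-192\right)^{2}}{-168} + \frac{20777}{-11445} = 36864 \left(- \frac{1}{168}\right) + 20777 \left(- \frac{1}{11445}\right) = - \frac{1536}{7} - \frac{20777}{11445} = - \frac{2532137}{11445}$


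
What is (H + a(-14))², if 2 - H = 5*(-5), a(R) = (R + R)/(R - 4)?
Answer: 66049/81 ≈ 815.42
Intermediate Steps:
a(R) = 2*R/(-4 + R) (a(R) = (2*R)/(-4 + R) = 2*R/(-4 + R))
H = 27 (H = 2 - 5*(-5) = 2 - 1*(-25) = 2 + 25 = 27)
(H + a(-14))² = (27 + 2*(-14)/(-4 - 14))² = (27 + 2*(-14)/(-18))² = (27 + 2*(-14)*(-1/18))² = (27 + 14/9)² = (257/9)² = 66049/81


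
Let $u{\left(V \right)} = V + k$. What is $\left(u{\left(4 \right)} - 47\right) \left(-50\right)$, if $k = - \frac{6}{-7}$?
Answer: $\frac{14750}{7} \approx 2107.1$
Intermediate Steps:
$k = \frac{6}{7}$ ($k = \left(-6\right) \left(- \frac{1}{7}\right) = \frac{6}{7} \approx 0.85714$)
$u{\left(V \right)} = \frac{6}{7} + V$ ($u{\left(V \right)} = V + \frac{6}{7} = \frac{6}{7} + V$)
$\left(u{\left(4 \right)} - 47\right) \left(-50\right) = \left(\left(\frac{6}{7} + 4\right) - 47\right) \left(-50\right) = \left(\frac{34}{7} - 47\right) \left(-50\right) = \left(- \frac{295}{7}\right) \left(-50\right) = \frac{14750}{7}$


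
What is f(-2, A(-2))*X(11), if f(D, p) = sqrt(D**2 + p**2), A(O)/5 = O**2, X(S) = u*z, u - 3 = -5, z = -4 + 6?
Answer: -8*sqrt(101) ≈ -80.399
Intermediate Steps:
z = 2
u = -2 (u = 3 - 5 = -2)
X(S) = -4 (X(S) = -2*2 = -4)
A(O) = 5*O**2
f(-2, A(-2))*X(11) = sqrt((-2)**2 + (5*(-2)**2)**2)*(-4) = sqrt(4 + (5*4)**2)*(-4) = sqrt(4 + 20**2)*(-4) = sqrt(4 + 400)*(-4) = sqrt(404)*(-4) = (2*sqrt(101))*(-4) = -8*sqrt(101)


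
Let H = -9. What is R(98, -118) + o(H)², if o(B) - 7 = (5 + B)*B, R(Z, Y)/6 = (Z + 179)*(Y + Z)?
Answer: -31391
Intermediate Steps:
R(Z, Y) = 6*(179 + Z)*(Y + Z) (R(Z, Y) = 6*((Z + 179)*(Y + Z)) = 6*((179 + Z)*(Y + Z)) = 6*(179 + Z)*(Y + Z))
o(B) = 7 + B*(5 + B) (o(B) = 7 + (5 + B)*B = 7 + B*(5 + B))
R(98, -118) + o(H)² = (6*98² + 1074*(-118) + 1074*98 + 6*(-118)*98) + (7 + (-9)² + 5*(-9))² = (6*9604 - 126732 + 105252 - 69384) + (7 + 81 - 45)² = (57624 - 126732 + 105252 - 69384) + 43² = -33240 + 1849 = -31391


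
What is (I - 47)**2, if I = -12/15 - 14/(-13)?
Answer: 9223369/4225 ≈ 2183.0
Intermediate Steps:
I = 18/65 (I = -12*1/15 - 14*(-1/13) = -4/5 + 14/13 = 18/65 ≈ 0.27692)
(I - 47)**2 = (18/65 - 47)**2 = (-3037/65)**2 = 9223369/4225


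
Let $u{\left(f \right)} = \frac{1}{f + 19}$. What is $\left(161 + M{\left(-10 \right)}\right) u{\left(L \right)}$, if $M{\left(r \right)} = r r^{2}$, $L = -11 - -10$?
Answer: $- \frac{839}{18} \approx -46.611$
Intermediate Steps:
$L = -1$ ($L = -11 + 10 = -1$)
$u{\left(f \right)} = \frac{1}{19 + f}$
$M{\left(r \right)} = r^{3}$
$\left(161 + M{\left(-10 \right)}\right) u{\left(L \right)} = \frac{161 + \left(-10\right)^{3}}{19 - 1} = \frac{161 - 1000}{18} = \left(-839\right) \frac{1}{18} = - \frac{839}{18}$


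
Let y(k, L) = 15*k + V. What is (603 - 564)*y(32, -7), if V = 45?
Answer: 20475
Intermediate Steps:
y(k, L) = 45 + 15*k (y(k, L) = 15*k + 45 = 45 + 15*k)
(603 - 564)*y(32, -7) = (603 - 564)*(45 + 15*32) = 39*(45 + 480) = 39*525 = 20475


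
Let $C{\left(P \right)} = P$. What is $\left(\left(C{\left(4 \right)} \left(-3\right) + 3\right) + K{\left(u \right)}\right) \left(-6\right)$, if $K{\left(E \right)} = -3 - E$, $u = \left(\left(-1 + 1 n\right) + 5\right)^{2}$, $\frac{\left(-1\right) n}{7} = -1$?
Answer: $798$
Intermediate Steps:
$n = 7$ ($n = \left(-7\right) \left(-1\right) = 7$)
$u = 121$ ($u = \left(\left(-1 + 1 \cdot 7\right) + 5\right)^{2} = \left(\left(-1 + 7\right) + 5\right)^{2} = \left(6 + 5\right)^{2} = 11^{2} = 121$)
$\left(\left(C{\left(4 \right)} \left(-3\right) + 3\right) + K{\left(u \right)}\right) \left(-6\right) = \left(\left(4 \left(-3\right) + 3\right) - 124\right) \left(-6\right) = \left(\left(-12 + 3\right) - 124\right) \left(-6\right) = \left(-9 - 124\right) \left(-6\right) = \left(-133\right) \left(-6\right) = 798$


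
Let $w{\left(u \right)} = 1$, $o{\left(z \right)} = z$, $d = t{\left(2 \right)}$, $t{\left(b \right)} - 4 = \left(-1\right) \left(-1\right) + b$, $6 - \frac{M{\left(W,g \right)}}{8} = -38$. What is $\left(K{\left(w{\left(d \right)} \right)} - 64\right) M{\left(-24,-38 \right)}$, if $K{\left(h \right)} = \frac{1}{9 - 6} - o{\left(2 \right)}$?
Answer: $- \frac{69344}{3} \approx -23115.0$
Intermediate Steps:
$M{\left(W,g \right)} = 352$ ($M{\left(W,g \right)} = 48 - -304 = 48 + 304 = 352$)
$t{\left(b \right)} = 5 + b$ ($t{\left(b \right)} = 4 + \left(\left(-1\right) \left(-1\right) + b\right) = 4 + \left(1 + b\right) = 5 + b$)
$d = 7$ ($d = 5 + 2 = 7$)
$K{\left(h \right)} = - \frac{5}{3}$ ($K{\left(h \right)} = \frac{1}{9 - 6} - 2 = \frac{1}{3} - 2 = - \frac{5}{3}$)
$\left(K{\left(w{\left(d \right)} \right)} - 64\right) M{\left(-24,-38 \right)} = \left(- \frac{5}{3} - 64\right) 352 = \left(- \frac{197}{3}\right) 352 = - \frac{69344}{3}$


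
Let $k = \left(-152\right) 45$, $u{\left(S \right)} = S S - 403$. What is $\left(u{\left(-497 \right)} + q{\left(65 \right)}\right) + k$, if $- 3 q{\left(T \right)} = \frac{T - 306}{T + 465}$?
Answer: $\frac{381228181}{1590} \approx 2.3977 \cdot 10^{5}$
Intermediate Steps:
$u{\left(S \right)} = -403 + S^{2}$ ($u{\left(S \right)} = S^{2} - 403 = -403 + S^{2}$)
$q{\left(T \right)} = - \frac{-306 + T}{3 \left(465 + T\right)}$ ($q{\left(T \right)} = - \frac{\left(T - 306\right) \frac{1}{T + 465}}{3} = - \frac{\left(-306 + T\right) \frac{1}{465 + T}}{3} = - \frac{\frac{1}{465 + T} \left(-306 + T\right)}{3} = - \frac{-306 + T}{3 \left(465 + T\right)}$)
$k = -6840$
$\left(u{\left(-497 \right)} + q{\left(65 \right)}\right) + k = \left(\left(-403 + \left(-497\right)^{2}\right) + \frac{306 - 65}{3 \left(465 + 65\right)}\right) - 6840 = \left(\left(-403 + 247009\right) + \frac{306 - 65}{3 \cdot 530}\right) - 6840 = \left(246606 + \frac{1}{3} \cdot \frac{1}{530} \cdot 241\right) - 6840 = \left(246606 + \frac{241}{1590}\right) - 6840 = \frac{392103781}{1590} - 6840 = \frac{381228181}{1590}$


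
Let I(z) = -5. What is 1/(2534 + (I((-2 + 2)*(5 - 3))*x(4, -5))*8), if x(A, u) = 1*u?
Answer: 1/2734 ≈ 0.00036576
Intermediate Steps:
x(A, u) = u
1/(2534 + (I((-2 + 2)*(5 - 3))*x(4, -5))*8) = 1/(2534 - 5*(-5)*8) = 1/(2534 + 25*8) = 1/(2534 + 200) = 1/2734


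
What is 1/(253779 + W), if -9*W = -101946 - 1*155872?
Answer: 9/2541829 ≈ 3.5408e-6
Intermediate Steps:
W = 257818/9 (W = -(-101946 - 1*155872)/9 = -(-101946 - 155872)/9 = -⅑*(-257818) = 257818/9 ≈ 28646.)
1/(253779 + W) = 1/(253779 + 257818/9) = 1/(2541829/9) = 9/2541829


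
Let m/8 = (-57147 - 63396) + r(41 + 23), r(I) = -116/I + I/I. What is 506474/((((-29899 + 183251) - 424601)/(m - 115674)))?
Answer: 547004328613/271249 ≈ 2.0166e+6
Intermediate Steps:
r(I) = 1 - 116/I (r(I) = -116/I + 1 = 1 - 116/I)
m = -1928701/2 (m = 8*((-57147 - 63396) + (-116 + (41 + 23))/(41 + 23)) = 8*(-120543 + (-116 + 64)/64) = 8*(-120543 + (1/64)*(-52)) = 8*(-120543 - 13/16) = 8*(-1928701/16) = -1928701/2 ≈ -9.6435e+5)
506474/((((-29899 + 183251) - 424601)/(m - 115674))) = 506474/((((-29899 + 183251) - 424601)/(-1928701/2 - 115674))) = 506474/(((153352 - 424601)/(-2160049/2))) = 506474/((-271249*(-2/2160049))) = 506474/(542498/2160049) = 506474*(2160049/542498) = 547004328613/271249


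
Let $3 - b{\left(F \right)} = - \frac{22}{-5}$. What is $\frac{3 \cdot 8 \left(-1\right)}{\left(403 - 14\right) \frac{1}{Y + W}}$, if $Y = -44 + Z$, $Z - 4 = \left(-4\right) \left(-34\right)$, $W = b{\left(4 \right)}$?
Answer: $- \frac{11352}{1945} \approx -5.8365$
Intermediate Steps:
$b{\left(F \right)} = - \frac{7}{5}$ ($b{\left(F \right)} = 3 - - \frac{22}{-5} = 3 - \left(-22\right) \left(- \frac{1}{5}\right) = 3 - \frac{22}{5} = - \frac{7}{5}$)
$W = - \frac{7}{5} \approx -1.4$
$Z = 140$ ($Z = 4 - -136 = 4 + 136 = 140$)
$Y = 96$ ($Y = -44 + 140 = 96$)
$\frac{3 \cdot 8 \left(-1\right)}{\left(403 - 14\right) \frac{1}{Y + W}} = \frac{3 \cdot 8 \left(-1\right)}{\left(403 - 14\right) \frac{1}{96 - \frac{7}{5}}} = \frac{24 \left(-1\right)}{389 \frac{1}{\frac{473}{5}}} = - \frac{24}{389 \cdot \frac{5}{473}} = - \frac{24}{\frac{1945}{473}} = \left(-24\right) \frac{473}{1945} = - \frac{11352}{1945}$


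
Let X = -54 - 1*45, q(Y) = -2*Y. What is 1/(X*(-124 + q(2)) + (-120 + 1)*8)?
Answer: 1/11720 ≈ 8.5324e-5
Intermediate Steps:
X = -99 (X = -54 - 45 = -99)
1/(X*(-124 + q(2)) + (-120 + 1)*8) = 1/(-99*(-124 - 2*2) + (-120 + 1)*8) = 1/(-99*(-124 - 4) - 119*8) = 1/(-99*(-128) - 952) = 1/(12672 - 952) = 1/11720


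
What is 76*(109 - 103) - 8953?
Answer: -8497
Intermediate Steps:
76*(109 - 103) - 8953 = 76*6 - 8953 = 456 - 8953 = -8497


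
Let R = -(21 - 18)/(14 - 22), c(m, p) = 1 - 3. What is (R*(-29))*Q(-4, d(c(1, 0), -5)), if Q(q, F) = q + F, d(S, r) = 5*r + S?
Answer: 2697/8 ≈ 337.13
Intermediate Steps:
c(m, p) = -2
d(S, r) = S + 5*r
Q(q, F) = F + q
R = 3/8 (R = -3/(-8) = -3*(-1)/8 = -1*(-3/8) = 3/8 ≈ 0.37500)
(R*(-29))*Q(-4, d(c(1, 0), -5)) = ((3/8)*(-29))*((-2 + 5*(-5)) - 4) = -87*((-2 - 25) - 4)/8 = -87*(-27 - 4)/8 = -87/8*(-31) = 2697/8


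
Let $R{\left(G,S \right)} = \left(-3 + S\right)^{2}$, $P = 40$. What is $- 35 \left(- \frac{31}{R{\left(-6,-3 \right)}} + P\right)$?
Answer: $- \frac{49315}{36} \approx -1369.9$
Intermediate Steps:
$- 35 \left(- \frac{31}{R{\left(-6,-3 \right)}} + P\right) = - 35 \left(- \frac{31}{\left(-3 - 3\right)^{2}} + 40\right) = - 35 \left(- \frac{31}{\left(-6\right)^{2}} + 40\right) = - 35 \left(- \frac{31}{36} + 40\right) = \left(-35\right) \frac{1409}{36} = - \frac{49315}{36}$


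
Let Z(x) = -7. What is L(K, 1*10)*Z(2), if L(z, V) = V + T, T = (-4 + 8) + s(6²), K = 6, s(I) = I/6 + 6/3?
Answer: -154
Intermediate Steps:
s(I) = 2 + I/6 (s(I) = I*(⅙) + 6*(⅓) = I/6 + 2 = 2 + I/6)
T = 12 (T = (-4 + 8) + (2 + (⅙)*6²) = 4 + (2 + (⅙)*36) = 4 + (2 + 6) = 4 + 8 = 12)
L(z, V) = 12 + V (L(z, V) = V + 12 = 12 + V)
L(K, 1*10)*Z(2) = (12 + 1*10)*(-7) = (12 + 10)*(-7) = 22*(-7) = -154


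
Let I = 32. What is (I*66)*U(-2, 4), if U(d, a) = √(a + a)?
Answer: 4224*√2 ≈ 5973.6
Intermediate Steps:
U(d, a) = √2*√a (U(d, a) = √(2*a) = √2*√a)
(I*66)*U(-2, 4) = (32*66)*(√2*√4) = 2112*(√2*2) = 2112*(2*√2) = 4224*√2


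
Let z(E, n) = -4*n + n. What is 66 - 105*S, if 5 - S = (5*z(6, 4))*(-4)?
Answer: 24741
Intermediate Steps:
z(E, n) = -3*n
S = -235 (S = 5 - 5*(-3*4)*(-4) = 5 - 5*(-12)*(-4) = 5 - (-60)*(-4) = 5 - 1*240 = 5 - 240 = -235)
66 - 105*S = 66 - 105*(-235) = 66 + 24675 = 24741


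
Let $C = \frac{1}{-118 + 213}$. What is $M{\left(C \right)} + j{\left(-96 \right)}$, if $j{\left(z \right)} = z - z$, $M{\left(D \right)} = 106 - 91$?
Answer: $15$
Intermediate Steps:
$C = \frac{1}{95} \approx 0.010526$
$M{\left(D \right)} = 15$ ($M{\left(D \right)} = 106 - 91 = 15$)
$j{\left(z \right)} = 0$
$M{\left(C \right)} + j{\left(-96 \right)} = 15 + 0 = 15$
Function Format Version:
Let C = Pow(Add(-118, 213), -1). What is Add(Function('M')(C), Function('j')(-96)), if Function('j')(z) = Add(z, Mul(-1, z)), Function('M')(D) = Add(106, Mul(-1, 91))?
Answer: 15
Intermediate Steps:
C = Rational(1, 95) (C = Pow(95, -1) = Rational(1, 95) ≈ 0.010526)
Function('M')(D) = 15 (Function('M')(D) = Add(106, -91) = 15)
Function('j')(z) = 0
Add(Function('M')(C), Function('j')(-96)) = Add(15, 0) = 15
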